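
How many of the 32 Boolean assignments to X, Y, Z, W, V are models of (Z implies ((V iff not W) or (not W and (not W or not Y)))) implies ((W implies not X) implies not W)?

Initial set: {((Z implies ((V iff not W) or (not W and (not W or not Y)))) implies ((W implies not X) implies not W))}.
((Z implies ((V iff not W) or (not W and (not W or not Y)))) implies ((W implies not X) implies not W)): β-rule — branch into not (Z implies ((V iff not W) or (not W and (not W or not Y))))  //  ((W implies not X) implies not W).
  branch 1 (add not (Z implies ((V iff not W) or (not W and (not W or not Y))))):
    not (Z implies ((V iff not W) or (not W and (not W or not Y)))): α-rule — add Z, not ((V iff not W) or (not W and (not W or not Y))).
    not ((V iff not W) or (not W and (not W or not Y))): α-rule — add not (V iff not W), not (not W and (not W or not Y)).
    not (V iff not W): β-rule — branch into V, not not W  //  not V, not W.
      branch 1.1 (add V, not not W):
        not (not W and (not W or not Y)): β-rule — branch into not not W  //  not (not W or not Y).
          branch 1.1.1 (add not not W):
            ○ open, literals {V=1, W=1, Z=1}.
          branch 1.1.2 (add not (not W or not Y)):
            not (not W or not Y): α-rule — add not not W, not not Y.
            ○ open, literals {V=1, W=1, Y=1, Z=1}.
      branch 1.2 (add not V, not W):
        not (not W and (not W or not Y)): β-rule — branch into not not W  //  not (not W or not Y).
          branch 1.2.1 (add not not W):
            × closes — contains both W and not W.
          branch 1.2.2 (add not (not W or not Y)):
            not (not W or not Y): α-rule — add not not W, not not Y.
            × closes — contains both W and not W.
  branch 2 (add ((W implies not X) implies not W)):
    ((W implies not X) implies not W): β-rule — branch into not (W implies not X)  //  not W.
      branch 2.1 (add not (W implies not X)):
        not (W implies not X): α-rule — add W, not not X.
        ○ open, literals {W=1, X=1}.
      branch 2.2 (add not W):
        ○ open, literals {W=0}.
2 branches closed, 4 open.
Each open branch fixes some atoms; the unmentioned ones are free. Counting distinct full assignments: branch {V=1, W=1, Z=1} (X, Y) contributes 4 new; branch {V=1, W=1, Y=1, Z=1} (X) contributes 0 new; branch {W=1, X=1} (Y, Z, V) contributes 6 new; branch {W=0} (X, Y, Z, V) contributes 16 new. Total: 26.

26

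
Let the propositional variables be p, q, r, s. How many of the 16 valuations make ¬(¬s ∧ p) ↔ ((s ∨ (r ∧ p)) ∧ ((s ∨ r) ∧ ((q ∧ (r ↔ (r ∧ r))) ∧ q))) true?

Initial set: {T (¬(¬s ∧ p) ↔ ((s ∨ (r ∧ p)) ∧ ((s ∨ r) ∧ ((q ∧ (r ↔ (r ∧ r))) ∧ q))))}.
T (¬(¬s ∧ p) ↔ ((s ∨ (r ∧ p)) ∧ ((s ∨ r) ∧ ((q ∧ (r ↔ (r ∧ r))) ∧ q)))): β-rule — branch into T ¬(¬s ∧ p), T ((s ∨ (r ∧ p)) ∧ ((s ∨ r) ∧ ((q ∧ (r ↔ (r ∧ r))) ∧ q)))  //  F ¬(¬s ∧ p), F ((s ∨ (r ∧ p)) ∧ ((s ∨ r) ∧ ((q ∧ (r ↔ (r ∧ r))) ∧ q))).
  branch 1 (add T ¬(¬s ∧ p), T ((s ∨ (r ∧ p)) ∧ ((s ∨ r) ∧ ((q ∧ (r ↔ (r ∧ r))) ∧ q)))):
    T ((s ∨ (r ∧ p)) ∧ ((s ∨ r) ∧ ((q ∧ (r ↔ (r ∧ r))) ∧ q))): α-rule — add T (s ∨ (r ∧ p)), T ((s ∨ r) ∧ ((q ∧ (r ↔ (r ∧ r))) ∧ q)).
    T ((s ∨ r) ∧ ((q ∧ (r ↔ (r ∧ r))) ∧ q)): α-rule — add T (s ∨ r), T ((q ∧ (r ↔ (r ∧ r))) ∧ q).
    T ((q ∧ (r ↔ (r ∧ r))) ∧ q): α-rule — add T (q ∧ (r ↔ (r ∧ r))), T q.
    T (q ∧ (r ↔ (r ∧ r))): α-rule — add T q, T (r ↔ (r ∧ r)).
    T ¬(¬s ∧ p): β-rule — branch into F ¬s  //  F p.
      branch 1.1 (add F ¬s):
        T (s ∨ (r ∧ p)): β-rule — branch into T s  //  T (r ∧ p).
          branch 1.1.1 (add T s):
            T (s ∨ r): β-rule — branch into T s  //  T r.
              branch 1.1.1.1 (add T s):
                T (r ↔ (r ∧ r)): β-rule — branch into T r, T (r ∧ r)  //  F r, F (r ∧ r).
                  branch 1.1.1.1.1 (add T r, T (r ∧ r)):
                    T (r ∧ r): α-rule — add T r, T r.
                    ○ open, literals {q=true, r=true, s=true}.
                  branch 1.1.1.1.2 (add F r, F (r ∧ r)):
                    F (r ∧ r): β-rule — branch into F r  //  F r.
                      branch 1.1.1.1.2.1 (add F r):
                        ○ open, literals {q=true, r=false, s=true}.
                      branch 1.1.1.1.2.2 (add F r):
                        ○ open, literals {q=true, r=false, s=true}.
              branch 1.1.1.2 (add T r):
                T (r ↔ (r ∧ r)): β-rule — branch into T r, T (r ∧ r)  //  F r, F (r ∧ r).
                  branch 1.1.1.2.1 (add T r, T (r ∧ r)):
                    T (r ∧ r): α-rule — add T r, T r.
                    ○ open, literals {q=true, r=true, s=true}.
                  branch 1.1.1.2.2 (add F r, F (r ∧ r)):
                    × closes — contains both r and ¬r.
          branch 1.1.2 (add T (r ∧ p)):
            T (r ∧ p): α-rule — add T r, T p.
            T (s ∨ r): β-rule — branch into T s  //  T r.
              branch 1.1.2.1 (add T s):
                T (r ↔ (r ∧ r)): β-rule — branch into T r, T (r ∧ r)  //  F r, F (r ∧ r).
                  branch 1.1.2.1.1 (add T r, T (r ∧ r)):
                    T (r ∧ r): α-rule — add T r, T r.
                    ○ open, literals {p=true, q=true, r=true, s=true}.
                  branch 1.1.2.1.2 (add F r, F (r ∧ r)):
                    × closes — contains both r and ¬r.
              branch 1.1.2.2 (add T r):
                T (r ↔ (r ∧ r)): β-rule — branch into T r, T (r ∧ r)  //  F r, F (r ∧ r).
                  branch 1.1.2.2.1 (add T r, T (r ∧ r)):
                    T (r ∧ r): α-rule — add T r, T r.
                    ○ open, literals {p=true, q=true, r=true, s=true}.
                  branch 1.1.2.2.2 (add F r, F (r ∧ r)):
                    × closes — contains both r and ¬r.
      branch 1.2 (add F p):
        T (s ∨ (r ∧ p)): β-rule — branch into T s  //  T (r ∧ p).
          branch 1.2.1 (add T s):
            T (s ∨ r): β-rule — branch into T s  //  T r.
              branch 1.2.1.1 (add T s):
                T (r ↔ (r ∧ r)): β-rule — branch into T r, T (r ∧ r)  //  F r, F (r ∧ r).
                  branch 1.2.1.1.1 (add T r, T (r ∧ r)):
                    T (r ∧ r): α-rule — add T r, T r.
                    ○ open, literals {p=false, q=true, r=true, s=true}.
                  branch 1.2.1.1.2 (add F r, F (r ∧ r)):
                    F (r ∧ r): β-rule — branch into F r  //  F r.
                      branch 1.2.1.1.2.1 (add F r):
                        ○ open, literals {p=false, q=true, r=false, s=true}.
                      branch 1.2.1.1.2.2 (add F r):
                        ○ open, literals {p=false, q=true, r=false, s=true}.
              branch 1.2.1.2 (add T r):
                T (r ↔ (r ∧ r)): β-rule — branch into T r, T (r ∧ r)  //  F r, F (r ∧ r).
                  branch 1.2.1.2.1 (add T r, T (r ∧ r)):
                    T (r ∧ r): α-rule — add T r, T r.
                    ○ open, literals {p=false, q=true, r=true, s=true}.
                  branch 1.2.1.2.2 (add F r, F (r ∧ r)):
                    × closes — contains both r and ¬r.
          branch 1.2.2 (add T (r ∧ p)):
            T (r ∧ p): α-rule — add T r, T p.
            × closes — contains both p and ¬p.
  branch 2 (add F ¬(¬s ∧ p), F ((s ∨ (r ∧ p)) ∧ ((s ∨ r) ∧ ((q ∧ (r ↔ (r ∧ r))) ∧ q)))):
    F ¬(¬s ∧ p): α-rule — add T ¬s, T p.
    F ((s ∨ (r ∧ p)) ∧ ((s ∨ r) ∧ ((q ∧ (r ↔ (r ∧ r))) ∧ q))): β-rule — branch into F (s ∨ (r ∧ p))  //  F ((s ∨ r) ∧ ((q ∧ (r ↔ (r ∧ r))) ∧ q)).
      branch 2.1 (add F (s ∨ (r ∧ p))):
        F (s ∨ (r ∧ p)): α-rule — add F s, F (r ∧ p).
        F (r ∧ p): β-rule — branch into F r  //  F p.
          branch 2.1.1 (add F r):
            ○ open, literals {p=true, r=false, s=false}.
          branch 2.1.2 (add F p):
            × closes — contains both p and ¬p.
      branch 2.2 (add F ((s ∨ r) ∧ ((q ∧ (r ↔ (r ∧ r))) ∧ q))):
        F ((s ∨ r) ∧ ((q ∧ (r ↔ (r ∧ r))) ∧ q)): β-rule — branch into F (s ∨ r)  //  F ((q ∧ (r ↔ (r ∧ r))) ∧ q).
          branch 2.2.1 (add F (s ∨ r)):
            F (s ∨ r): α-rule — add F s, F r.
            ○ open, literals {p=true, r=false, s=false}.
          branch 2.2.2 (add F ((q ∧ (r ↔ (r ∧ r))) ∧ q)):
            F ((q ∧ (r ↔ (r ∧ r))) ∧ q): β-rule — branch into F (q ∧ (r ↔ (r ∧ r)))  //  F q.
              branch 2.2.2.1 (add F (q ∧ (r ↔ (r ∧ r)))):
                F (q ∧ (r ↔ (r ∧ r))): β-rule — branch into F q  //  F (r ↔ (r ∧ r)).
                  branch 2.2.2.1.1 (add F q):
                    ○ open, literals {p=true, q=false, s=false}.
                  branch 2.2.2.1.2 (add F (r ↔ (r ∧ r))):
                    F (r ↔ (r ∧ r)): β-rule — branch into T r, F (r ∧ r)  //  F r, T (r ∧ r).
                      branch 2.2.2.1.2.1 (add T r, F (r ∧ r)):
                        F (r ∧ r): β-rule — branch into F r  //  F r.
                          branch 2.2.2.1.2.1.1 (add F r):
                            × closes — contains both r and ¬r.
                          branch 2.2.2.1.2.1.2 (add F r):
                            × closes — contains both r and ¬r.
                      branch 2.2.2.1.2.2 (add F r, T (r ∧ r)):
                        T (r ∧ r): α-rule — add T r, T r.
                        × closes — contains both r and ¬r.
              branch 2.2.2.2 (add F q):
                ○ open, literals {p=true, q=false, s=false}.
9 branches closed, 14 open.
Each open branch fixes some atoms; the unmentioned ones are free. Counting distinct full assignments: branch {q=true, r=true, s=true} (p) contributes 2 new; branch {q=true, r=false, s=true} (p) contributes 2 new; branch {q=true, r=false, s=true} (p) contributes 0 new; branch {q=true, r=true, s=true} (p) contributes 0 new; branch {p=true, q=true, r=true, s=true} (none free) contributes 0 new; branch {p=true, q=true, r=true, s=true} (none free) contributes 0 new; branch {p=false, q=true, r=true, s=true} (none free) contributes 0 new; branch {p=false, q=true, r=false, s=true} (none free) contributes 0 new; branch {p=false, q=true, r=false, s=true} (none free) contributes 0 new; branch {p=false, q=true, r=true, s=true} (none free) contributes 0 new; branch {p=true, r=false, s=false} (q) contributes 2 new; branch {p=true, r=false, s=false} (q) contributes 0 new; branch {p=true, q=false, s=false} (r) contributes 1 new; branch {p=true, q=false, s=false} (r) contributes 0 new. Total: 7.

7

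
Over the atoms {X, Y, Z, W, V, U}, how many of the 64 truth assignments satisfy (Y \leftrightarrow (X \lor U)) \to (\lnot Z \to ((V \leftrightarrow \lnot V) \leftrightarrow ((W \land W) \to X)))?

52

Initial set: {((Y \leftrightarrow (X \lor U)) \to (\lnot Z \to ((V \leftrightarrow \lnot V) \leftrightarrow ((W \land W) \to X))))}.
((Y \leftrightarrow (X \lor U)) \to (\lnot Z \to ((V \leftrightarrow \lnot V) \leftrightarrow ((W \land W) \to X)))): β-rule — branch into \lnot (Y \leftrightarrow (X \lor U))  //  (\lnot Z \to ((V \leftrightarrow \lnot V) \leftrightarrow ((W \land W) \to X))).
  branch 1 (add \lnot (Y \leftrightarrow (X \lor U))):
    \lnot (Y \leftrightarrow (X \lor U)): β-rule — branch into Y, \lnot (X \lor U)  //  \lnot Y, (X \lor U).
      branch 1.1 (add Y, \lnot (X \lor U)):
        \lnot (X \lor U): α-rule — add \lnot X, \lnot U.
        ○ open, literals {U=F, X=F, Y=T}.
      branch 1.2 (add \lnot Y, (X \lor U)):
        (X \lor U): β-rule — branch into X  //  U.
          branch 1.2.1 (add X):
            ○ open, literals {X=T, Y=F}.
          branch 1.2.2 (add U):
            ○ open, literals {U=T, Y=F}.
  branch 2 (add (\lnot Z \to ((V \leftrightarrow \lnot V) \leftrightarrow ((W \land W) \to X)))):
    (\lnot Z \to ((V \leftrightarrow \lnot V) \leftrightarrow ((W \land W) \to X))): β-rule — branch into \lnot \lnot Z  //  ((V \leftrightarrow \lnot V) \leftrightarrow ((W \land W) \to X)).
      branch 2.1 (add \lnot \lnot Z):
        ○ open, literals {Z=T}.
      branch 2.2 (add ((V \leftrightarrow \lnot V) \leftrightarrow ((W \land W) \to X))):
        ((V \leftrightarrow \lnot V) \leftrightarrow ((W \land W) \to X)): β-rule — branch into (V \leftrightarrow \lnot V), ((W \land W) \to X)  //  \lnot (V \leftrightarrow \lnot V), \lnot ((W \land W) \to X).
          branch 2.2.1 (add (V \leftrightarrow \lnot V), ((W \land W) \to X)):
            (V \leftrightarrow \lnot V): β-rule — branch into V, \lnot V  //  \lnot V, \lnot \lnot V.
              branch 2.2.1.1 (add V, \lnot V):
                × closes — contains both V and \lnot V.
              branch 2.2.1.2 (add \lnot V, \lnot \lnot V):
                × closes — contains both V and \lnot V.
          branch 2.2.2 (add \lnot (V \leftrightarrow \lnot V), \lnot ((W \land W) \to X)):
            \lnot ((W \land W) \to X): α-rule — add (W \land W), \lnot X.
            (W \land W): α-rule — add W, W.
            \lnot (V \leftrightarrow \lnot V): β-rule — branch into V, \lnot \lnot V  //  \lnot V, \lnot V.
              branch 2.2.2.1 (add V, \lnot \lnot V):
                ○ open, literals {V=T, W=T, X=F}.
              branch 2.2.2.2 (add \lnot V, \lnot V):
                ○ open, literals {V=F, W=T, X=F}.
2 branches closed, 6 open.
Each open branch fixes some atoms; the unmentioned ones are free. Counting distinct full assignments: branch {U=F, X=F, Y=T} (Z, W, V) contributes 8 new; branch {X=T, Y=F} (Z, W, V, U) contributes 16 new; branch {U=T, Y=F} (X, Z, W, V) contributes 8 new; branch {Z=T} (X, Y, W, V, U) contributes 16 new; branch {V=T, W=T, X=F} (Y, Z, U) contributes 2 new; branch {V=F, W=T, X=F} (Y, Z, U) contributes 2 new. Total: 52.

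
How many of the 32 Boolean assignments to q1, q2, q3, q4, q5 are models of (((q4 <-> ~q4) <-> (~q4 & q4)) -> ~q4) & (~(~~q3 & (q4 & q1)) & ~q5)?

Initial set: {((((q4 <-> ~q4) <-> (~q4 & q4)) -> ~q4) & (~(~~q3 & (q4 & q1)) & ~q5))}.
((((q4 <-> ~q4) <-> (~q4 & q4)) -> ~q4) & (~(~~q3 & (q4 & q1)) & ~q5)): α-rule — add (((q4 <-> ~q4) <-> (~q4 & q4)) -> ~q4), (~(~~q3 & (q4 & q1)) & ~q5).
(~(~~q3 & (q4 & q1)) & ~q5): α-rule — add ~(~~q3 & (q4 & q1)), ~q5.
(((q4 <-> ~q4) <-> (~q4 & q4)) -> ~q4): β-rule — branch into ~((q4 <-> ~q4) <-> (~q4 & q4))  //  ~q4.
  branch 1 (add ~((q4 <-> ~q4) <-> (~q4 & q4))):
    ~(~~q3 & (q4 & q1)): β-rule — branch into ~~~q3  //  ~(q4 & q1).
      branch 1.1 (add ~~~q3):
        ~~~q3: drop double negation, giving ~q3.
        ~((q4 <-> ~q4) <-> (~q4 & q4)): β-rule — branch into (q4 <-> ~q4), ~(~q4 & q4)  //  ~(q4 <-> ~q4), (~q4 & q4).
          branch 1.1.1 (add (q4 <-> ~q4), ~(~q4 & q4)):
            (q4 <-> ~q4): β-rule — branch into q4, ~q4  //  ~q4, ~~q4.
              branch 1.1.1.1 (add q4, ~q4):
                × closes — contains both q4 and ~q4.
              branch 1.1.1.2 (add ~q4, ~~q4):
                × closes — contains both q4 and ~q4.
          branch 1.1.2 (add ~(q4 <-> ~q4), (~q4 & q4)):
            (~q4 & q4): α-rule — add ~q4, q4.
            × closes — contains both q4 and ~q4.
      branch 1.2 (add ~(q4 & q1)):
        ~((q4 <-> ~q4) <-> (~q4 & q4)): β-rule — branch into (q4 <-> ~q4), ~(~q4 & q4)  //  ~(q4 <-> ~q4), (~q4 & q4).
          branch 1.2.1 (add (q4 <-> ~q4), ~(~q4 & q4)):
            ~(q4 & q1): β-rule — branch into ~q4  //  ~q1.
              branch 1.2.1.1 (add ~q4):
                (q4 <-> ~q4): β-rule — branch into q4, ~q4  //  ~q4, ~~q4.
                  branch 1.2.1.1.1 (add q4, ~q4):
                    × closes — contains both q4 and ~q4.
                  branch 1.2.1.1.2 (add ~q4, ~~q4):
                    × closes — contains both q4 and ~q4.
              branch 1.2.1.2 (add ~q1):
                (q4 <-> ~q4): β-rule — branch into q4, ~q4  //  ~q4, ~~q4.
                  branch 1.2.1.2.1 (add q4, ~q4):
                    × closes — contains both q4 and ~q4.
                  branch 1.2.1.2.2 (add ~q4, ~~q4):
                    × closes — contains both q4 and ~q4.
          branch 1.2.2 (add ~(q4 <-> ~q4), (~q4 & q4)):
            (~q4 & q4): α-rule — add ~q4, q4.
            × closes — contains both q4 and ~q4.
  branch 2 (add ~q4):
    ~(~~q3 & (q4 & q1)): β-rule — branch into ~~~q3  //  ~(q4 & q1).
      branch 2.1 (add ~~~q3):
        ~~~q3: drop double negation, giving ~q3.
        ○ open, literals {q3=F, q4=F, q5=F}.
      branch 2.2 (add ~(q4 & q1)):
        ~(q4 & q1): β-rule — branch into ~q4  //  ~q1.
          branch 2.2.1 (add ~q4):
            ○ open, literals {q4=F, q5=F}.
          branch 2.2.2 (add ~q1):
            ○ open, literals {q1=F, q4=F, q5=F}.
8 branches closed, 3 open.
Each open branch fixes some atoms; the unmentioned ones are free. Counting distinct full assignments: branch {q3=F, q4=F, q5=F} (q1, q2) contributes 4 new; branch {q4=F, q5=F} (q1, q2, q3) contributes 4 new; branch {q1=F, q4=F, q5=F} (q2, q3) contributes 0 new. Total: 8.

8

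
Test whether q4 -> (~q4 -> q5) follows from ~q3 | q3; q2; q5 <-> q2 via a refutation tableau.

Initial set: {(~q3 | q3); q2; (q5 <-> q2); ~(q4 -> (~q4 -> q5))}.
~(q4 -> (~q4 -> q5)): α-rule — add q4, ~(~q4 -> q5).
~(~q4 -> q5): α-rule — add ~q4, ~q5.
× closes — contains both q4 and ~q4.
All 1 branch closes.
Every branch closed, so the premises entail the conclusion.

Yes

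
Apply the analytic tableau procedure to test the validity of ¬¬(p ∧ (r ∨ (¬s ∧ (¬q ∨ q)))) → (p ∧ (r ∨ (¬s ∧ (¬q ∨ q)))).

Valid

Assume the negation and expand:
Initial set: {¬(¬¬(p ∧ (r ∨ (¬s ∧ (¬q ∨ q)))) → (p ∧ (r ∨ (¬s ∧ (¬q ∨ q)))))}.
¬(¬¬(p ∧ (r ∨ (¬s ∧ (¬q ∨ q)))) → (p ∧ (r ∨ (¬s ∧ (¬q ∨ q))))): α-rule — add ¬¬(p ∧ (r ∨ (¬s ∧ (¬q ∨ q)))), ¬(p ∧ (r ∨ (¬s ∧ (¬q ∨ q)))).
¬¬(p ∧ (r ∨ (¬s ∧ (¬q ∨ q)))): drop double negation, giving (p ∧ (r ∨ (¬s ∧ (¬q ∨ q)))).
(p ∧ (r ∨ (¬s ∧ (¬q ∨ q)))): α-rule — add p, (r ∨ (¬s ∧ (¬q ∨ q))).
¬(p ∧ (r ∨ (¬s ∧ (¬q ∨ q)))): β-rule — branch into ¬p  //  ¬(r ∨ (¬s ∧ (¬q ∨ q))).
  branch 1 (add ¬p):
    × closes — contains both p and ¬p.
  branch 2 (add ¬(r ∨ (¬s ∧ (¬q ∨ q)))):
    ¬(r ∨ (¬s ∧ (¬q ∨ q))): α-rule — add ¬r, ¬(¬s ∧ (¬q ∨ q)).
    (r ∨ (¬s ∧ (¬q ∨ q))): β-rule — branch into r  //  (¬s ∧ (¬q ∨ q)).
      branch 2.1 (add r):
        × closes — contains both r and ¬r.
      branch 2.2 (add (¬s ∧ (¬q ∨ q))):
        (¬s ∧ (¬q ∨ q)): α-rule — add ¬s, (¬q ∨ q).
        ¬(¬s ∧ (¬q ∨ q)): β-rule — branch into ¬¬s  //  ¬(¬q ∨ q).
          branch 2.2.1 (add ¬¬s):
            × closes — contains both s and ¬s.
          branch 2.2.2 (add ¬(¬q ∨ q)):
            ¬(¬q ∨ q): α-rule — add ¬¬q, ¬q.
            × closes — contains both q and ¬q.
All 4 branches close.
Every branch closed, so the negation is unsatisfiable and the formula is valid.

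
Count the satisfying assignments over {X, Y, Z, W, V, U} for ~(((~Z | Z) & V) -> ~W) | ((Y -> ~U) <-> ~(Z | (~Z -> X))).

34

Initial set: {(~(((~Z | Z) & V) -> ~W) | ((Y -> ~U) <-> ~(Z | (~Z -> X))))}.
(~(((~Z | Z) & V) -> ~W) | ((Y -> ~U) <-> ~(Z | (~Z -> X)))): β-rule — branch into ~(((~Z | Z) & V) -> ~W)  //  ((Y -> ~U) <-> ~(Z | (~Z -> X))).
  branch 1 (add ~(((~Z | Z) & V) -> ~W)):
    ~(((~Z | Z) & V) -> ~W): α-rule — add ((~Z | Z) & V), ~~W.
    ((~Z | Z) & V): α-rule — add (~Z | Z), V.
    (~Z | Z): β-rule — branch into ~Z  //  Z.
      branch 1.1 (add ~Z):
        ○ open, literals {V=T, W=T, Z=F}.
      branch 1.2 (add Z):
        ○ open, literals {V=T, W=T, Z=T}.
  branch 2 (add ((Y -> ~U) <-> ~(Z | (~Z -> X)))):
    ((Y -> ~U) <-> ~(Z | (~Z -> X))): β-rule — branch into (Y -> ~U), ~(Z | (~Z -> X))  //  ~(Y -> ~U), ~~(Z | (~Z -> X)).
      branch 2.1 (add (Y -> ~U), ~(Z | (~Z -> X))):
        ~(Z | (~Z -> X)): α-rule — add ~Z, ~(~Z -> X).
        ~(~Z -> X): α-rule — add ~Z, ~X.
        (Y -> ~U): β-rule — branch into ~Y  //  ~U.
          branch 2.1.1 (add ~Y):
            ○ open, literals {X=F, Y=F, Z=F}.
          branch 2.1.2 (add ~U):
            ○ open, literals {U=F, X=F, Z=F}.
      branch 2.2 (add ~(Y -> ~U), ~~(Z | (~Z -> X))):
        ~(Y -> ~U): α-rule — add Y, ~~U.
        ~~(Z | (~Z -> X)): β-rule — branch into Z  //  (~Z -> X).
          branch 2.2.1 (add Z):
            ○ open, literals {U=T, Y=T, Z=T}.
          branch 2.2.2 (add (~Z -> X)):
            (~Z -> X): β-rule — branch into ~~Z  //  X.
              branch 2.2.2.1 (add ~~Z):
                ○ open, literals {U=T, Y=T, Z=T}.
              branch 2.2.2.2 (add X):
                ○ open, literals {U=T, X=T, Y=T}.
0 branches closed, 7 open.
Each open branch fixes some atoms; the unmentioned ones are free. Counting distinct full assignments: branch {V=T, W=T, Z=F} (X, Y, U) contributes 8 new; branch {V=T, W=T, Z=T} (X, Y, U) contributes 8 new; branch {X=F, Y=F, Z=F} (W, V, U) contributes 6 new; branch {U=F, X=F, Z=F} (Y, W, V) contributes 3 new; branch {U=T, Y=T, Z=T} (X, W, V) contributes 6 new; branch {U=T, Y=T, Z=T} (X, W, V) contributes 0 new; branch {U=T, X=T, Y=T} (Z, W, V) contributes 3 new. Total: 34.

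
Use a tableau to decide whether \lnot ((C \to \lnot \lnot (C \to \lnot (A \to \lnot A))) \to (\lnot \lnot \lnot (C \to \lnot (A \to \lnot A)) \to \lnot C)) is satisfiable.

Unsatisfiable

Initial set: {\lnot ((C \to \lnot \lnot (C \to \lnot (A \to \lnot A))) \to (\lnot \lnot \lnot (C \to \lnot (A \to \lnot A)) \to \lnot C))}.
\lnot ((C \to \lnot \lnot (C \to \lnot (A \to \lnot A))) \to (\lnot \lnot \lnot (C \to \lnot (A \to \lnot A)) \to \lnot C)): α-rule — add (C \to \lnot \lnot (C \to \lnot (A \to \lnot A))), \lnot (\lnot \lnot \lnot (C \to \lnot (A \to \lnot A)) \to \lnot C).
\lnot (\lnot \lnot \lnot (C \to \lnot (A \to \lnot A)) \to \lnot C): α-rule — add \lnot \lnot \lnot (C \to \lnot (A \to \lnot A)), \lnot \lnot C.
\lnot \lnot \lnot (C \to \lnot (A \to \lnot A)): drop double negation, giving \lnot (C \to \lnot (A \to \lnot A)).
\lnot (C \to \lnot (A \to \lnot A)): α-rule — add C, \lnot \lnot (A \to \lnot A).
(C \to \lnot \lnot (C \to \lnot (A \to \lnot A))): β-rule — branch into \lnot C  //  \lnot \lnot (C \to \lnot (A \to \lnot A)).
  branch 1 (add \lnot C):
    × closes — contains both C and \lnot C.
  branch 2 (add \lnot \lnot (C \to \lnot (A \to \lnot A))):
    \lnot \lnot (C \to \lnot (A \to \lnot A)): drop double negation, giving (C \to \lnot (A \to \lnot A)).
    \lnot \lnot (A \to \lnot A): β-rule — branch into \lnot A  //  \lnot A.
      branch 2.1 (add \lnot A):
        (C \to \lnot (A \to \lnot A)): β-rule — branch into \lnot C  //  \lnot (A \to \lnot A).
          branch 2.1.1 (add \lnot C):
            × closes — contains both C and \lnot C.
          branch 2.1.2 (add \lnot (A \to \lnot A)):
            \lnot (A \to \lnot A): α-rule — add A, \lnot \lnot A.
            × closes — contains both A and \lnot A.
      branch 2.2 (add \lnot A):
        (C \to \lnot (A \to \lnot A)): β-rule — branch into \lnot C  //  \lnot (A \to \lnot A).
          branch 2.2.1 (add \lnot C):
            × closes — contains both C and \lnot C.
          branch 2.2.2 (add \lnot (A \to \lnot A)):
            \lnot (A \to \lnot A): α-rule — add A, \lnot \lnot A.
            × closes — contains both A and \lnot A.
All 5 branches close.
Every branch closed; the formula is unsatisfiable.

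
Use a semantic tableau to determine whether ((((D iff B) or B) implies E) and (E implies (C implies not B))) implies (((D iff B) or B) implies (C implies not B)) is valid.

Assume the negation and expand:
Initial set: {not (((((D iff B) or B) implies E) and (E implies (C implies not B))) implies (((D iff B) or B) implies (C implies not B)))}.
not (((((D iff B) or B) implies E) and (E implies (C implies not B))) implies (((D iff B) or B) implies (C implies not B))): α-rule — add ((((D iff B) or B) implies E) and (E implies (C implies not B))), not (((D iff B) or B) implies (C implies not B)).
((((D iff B) or B) implies E) and (E implies (C implies not B))): α-rule — add (((D iff B) or B) implies E), (E implies (C implies not B)).
not (((D iff B) or B) implies (C implies not B)): α-rule — add ((D iff B) or B), not (C implies not B).
not (C implies not B): α-rule — add C, not not B.
(((D iff B) or B) implies E): β-rule — branch into not ((D iff B) or B)  //  E.
  branch 1 (add not ((D iff B) or B)):
    not ((D iff B) or B): α-rule — add not (D iff B), not B.
    × closes — contains both B and not B.
  branch 2 (add E):
    (E implies (C implies not B)): β-rule — branch into not E  //  (C implies not B).
      branch 2.1 (add not E):
        × closes — contains both E and not E.
      branch 2.2 (add (C implies not B)):
        ((D iff B) or B): β-rule — branch into (D iff B)  //  B.
          branch 2.2.1 (add (D iff B)):
            (C implies not B): β-rule — branch into not C  //  not B.
              branch 2.2.1.1 (add not C):
                × closes — contains both C and not C.
              branch 2.2.1.2 (add not B):
                × closes — contains both B and not B.
          branch 2.2.2 (add B):
            (C implies not B): β-rule — branch into not C  //  not B.
              branch 2.2.2.1 (add not C):
                × closes — contains both C and not C.
              branch 2.2.2.2 (add not B):
                × closes — contains both B and not B.
All 6 branches close.
Every branch closed, so the negation is unsatisfiable and the formula is valid.

Valid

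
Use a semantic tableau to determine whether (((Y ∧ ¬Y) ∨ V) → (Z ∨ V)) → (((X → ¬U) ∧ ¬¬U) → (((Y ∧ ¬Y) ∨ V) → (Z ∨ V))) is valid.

Assume the negation and expand:
Initial set: {F ((((Y ∧ ¬Y) ∨ V) → (Z ∨ V)) → (((X → ¬U) ∧ ¬¬U) → (((Y ∧ ¬Y) ∨ V) → (Z ∨ V))))}.
F ((((Y ∧ ¬Y) ∨ V) → (Z ∨ V)) → (((X → ¬U) ∧ ¬¬U) → (((Y ∧ ¬Y) ∨ V) → (Z ∨ V)))): α-rule — add T (((Y ∧ ¬Y) ∨ V) → (Z ∨ V)), F (((X → ¬U) ∧ ¬¬U) → (((Y ∧ ¬Y) ∨ V) → (Z ∨ V))).
F (((X → ¬U) ∧ ¬¬U) → (((Y ∧ ¬Y) ∨ V) → (Z ∨ V))): α-rule — add T ((X → ¬U) ∧ ¬¬U), F (((Y ∧ ¬Y) ∨ V) → (Z ∨ V)).
T ((X → ¬U) ∧ ¬¬U): α-rule — add T (X → ¬U), T ¬¬U.
F (((Y ∧ ¬Y) ∨ V) → (Z ∨ V)): α-rule — add T ((Y ∧ ¬Y) ∨ V), F (Z ∨ V).
T ¬¬U: drop double negation, giving T U.
F (Z ∨ V): α-rule — add F Z, F V.
T (((Y ∧ ¬Y) ∨ V) → (Z ∨ V)): β-rule — branch into F ((Y ∧ ¬Y) ∨ V)  //  T (Z ∨ V).
  branch 1 (add F ((Y ∧ ¬Y) ∨ V)):
    F ((Y ∧ ¬Y) ∨ V): α-rule — add F (Y ∧ ¬Y), F V.
    T (X → ¬U): β-rule — branch into F X  //  T ¬U.
      branch 1.1 (add F X):
        T ((Y ∧ ¬Y) ∨ V): β-rule — branch into T (Y ∧ ¬Y)  //  T V.
          branch 1.1.1 (add T (Y ∧ ¬Y)):
            T (Y ∧ ¬Y): α-rule — add T Y, T ¬Y.
            × closes — contains both Y and ¬Y.
          branch 1.1.2 (add T V):
            × closes — contains both V and ¬V.
      branch 1.2 (add T ¬U):
        × closes — contains both U and ¬U.
  branch 2 (add T (Z ∨ V)):
    T (X → ¬U): β-rule — branch into F X  //  T ¬U.
      branch 2.1 (add F X):
        T ((Y ∧ ¬Y) ∨ V): β-rule — branch into T (Y ∧ ¬Y)  //  T V.
          branch 2.1.1 (add T (Y ∧ ¬Y)):
            T (Y ∧ ¬Y): α-rule — add T Y, T ¬Y.
            × closes — contains both Y and ¬Y.
          branch 2.1.2 (add T V):
            × closes — contains both V and ¬V.
      branch 2.2 (add T ¬U):
        × closes — contains both U and ¬U.
All 6 branches close.
Every branch closed, so the negation is unsatisfiable and the formula is valid.

Valid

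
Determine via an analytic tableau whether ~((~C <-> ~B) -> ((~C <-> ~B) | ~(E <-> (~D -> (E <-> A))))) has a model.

Initial set: {~((~C <-> ~B) -> ((~C <-> ~B) | ~(E <-> (~D -> (E <-> A)))))}.
~((~C <-> ~B) -> ((~C <-> ~B) | ~(E <-> (~D -> (E <-> A))))): α-rule — add (~C <-> ~B), ~((~C <-> ~B) | ~(E <-> (~D -> (E <-> A)))).
~((~C <-> ~B) | ~(E <-> (~D -> (E <-> A)))): α-rule — add ~(~C <-> ~B), ~~(E <-> (~D -> (E <-> A))).
(~C <-> ~B): β-rule — branch into ~C, ~B  //  ~~C, ~~B.
  branch 1 (add ~C, ~B):
    ~(~C <-> ~B): β-rule — branch into ~C, ~~B  //  ~~C, ~B.
      branch 1.1 (add ~C, ~~B):
        × closes — contains both B and ~B.
      branch 1.2 (add ~~C, ~B):
        × closes — contains both C and ~C.
  branch 2 (add ~~C, ~~B):
    ~(~C <-> ~B): β-rule — branch into ~C, ~~B  //  ~~C, ~B.
      branch 2.1 (add ~C, ~~B):
        × closes — contains both C and ~C.
      branch 2.2 (add ~~C, ~B):
        × closes — contains both B and ~B.
All 4 branches close.
Every branch closed; the formula is unsatisfiable.

Unsatisfiable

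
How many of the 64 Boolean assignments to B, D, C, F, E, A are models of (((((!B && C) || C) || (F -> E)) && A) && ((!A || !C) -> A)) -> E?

Initial set: {((((((!B && C) || C) || (F -> E)) && A) && ((!A || !C) -> A)) -> E)}.
((((((!B && C) || C) || (F -> E)) && A) && ((!A || !C) -> A)) -> E): β-rule — branch into !(((((!B && C) || C) || (F -> E)) && A) && ((!A || !C) -> A))  //  E.
  branch 1 (add !(((((!B && C) || C) || (F -> E)) && A) && ((!A || !C) -> A))):
    !(((((!B && C) || C) || (F -> E)) && A) && ((!A || !C) -> A)): β-rule — branch into !((((!B && C) || C) || (F -> E)) && A)  //  !((!A || !C) -> A).
      branch 1.1 (add !((((!B && C) || C) || (F -> E)) && A)):
        !((((!B && C) || C) || (F -> E)) && A): β-rule — branch into !(((!B && C) || C) || (F -> E))  //  !A.
          branch 1.1.1 (add !(((!B && C) || C) || (F -> E))):
            !(((!B && C) || C) || (F -> E)): α-rule — add !((!B && C) || C), !(F -> E).
            !((!B && C) || C): α-rule — add !(!B && C), !C.
            !(F -> E): α-rule — add F, !E.
            !(!B && C): β-rule — branch into !!B  //  !C.
              branch 1.1.1.1 (add !!B):
                ○ open, literals {B=T, C=F, E=F, F=T}.
              branch 1.1.1.2 (add !C):
                ○ open, literals {C=F, E=F, F=T}.
          branch 1.1.2 (add !A):
            ○ open, literals {A=F}.
      branch 1.2 (add !((!A || !C) -> A)):
        !((!A || !C) -> A): α-rule — add (!A || !C), !A.
        (!A || !C): β-rule — branch into !A  //  !C.
          branch 1.2.1 (add !A):
            ○ open, literals {A=F}.
          branch 1.2.2 (add !C):
            ○ open, literals {A=F, C=F}.
  branch 2 (add E):
    ○ open, literals {E=T}.
0 branches closed, 6 open.
Each open branch fixes some atoms; the unmentioned ones are free. Counting distinct full assignments: branch {B=T, C=F, E=F, F=T} (D, A) contributes 4 new; branch {C=F, E=F, F=T} (B, D, A) contributes 4 new; branch {A=F} (B, D, C, F, E) contributes 28 new; branch {A=F} (B, D, C, F, E) contributes 0 new; branch {A=F, C=F} (B, D, F, E) contributes 0 new; branch {E=T} (B, D, C, F, A) contributes 16 new. Total: 52.

52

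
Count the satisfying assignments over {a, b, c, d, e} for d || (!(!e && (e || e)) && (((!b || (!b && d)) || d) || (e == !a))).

28

Initial set: {(d || (!(!e && (e || e)) && (((!b || (!b && d)) || d) || (e == !a))))}.
(d || (!(!e && (e || e)) && (((!b || (!b && d)) || d) || (e == !a)))): β-rule — branch into d  //  (!(!e && (e || e)) && (((!b || (!b && d)) || d) || (e == !a))).
  branch 1 (add d):
    ○ open, literals {d=true}.
  branch 2 (add (!(!e && (e || e)) && (((!b || (!b && d)) || d) || (e == !a)))):
    (!(!e && (e || e)) && (((!b || (!b && d)) || d) || (e == !a))): α-rule — add !(!e && (e || e)), (((!b || (!b && d)) || d) || (e == !a)).
    !(!e && (e || e)): β-rule — branch into !!e  //  !(e || e).
      branch 2.1 (add !!e):
        (((!b || (!b && d)) || d) || (e == !a)): β-rule — branch into ((!b || (!b && d)) || d)  //  (e == !a).
          branch 2.1.1 (add ((!b || (!b && d)) || d)):
            ((!b || (!b && d)) || d): β-rule — branch into (!b || (!b && d))  //  d.
              branch 2.1.1.1 (add (!b || (!b && d))):
                (!b || (!b && d)): β-rule — branch into !b  //  (!b && d).
                  branch 2.1.1.1.1 (add !b):
                    ○ open, literals {b=false, e=true}.
                  branch 2.1.1.1.2 (add (!b && d)):
                    (!b && d): α-rule — add !b, d.
                    ○ open, literals {b=false, d=true, e=true}.
              branch 2.1.1.2 (add d):
                ○ open, literals {d=true, e=true}.
          branch 2.1.2 (add (e == !a)):
            (e == !a): β-rule — branch into e, !a  //  !e, !!a.
              branch 2.1.2.1 (add e, !a):
                ○ open, literals {a=false, e=true}.
              branch 2.1.2.2 (add !e, !!a):
                × closes — contains both e and !e.
      branch 2.2 (add !(e || e)):
        !(e || e): α-rule — add !e, !e.
        (((!b || (!b && d)) || d) || (e == !a)): β-rule — branch into ((!b || (!b && d)) || d)  //  (e == !a).
          branch 2.2.1 (add ((!b || (!b && d)) || d)):
            ((!b || (!b && d)) || d): β-rule — branch into (!b || (!b && d))  //  d.
              branch 2.2.1.1 (add (!b || (!b && d))):
                (!b || (!b && d)): β-rule — branch into !b  //  (!b && d).
                  branch 2.2.1.1.1 (add !b):
                    ○ open, literals {b=false, e=false}.
                  branch 2.2.1.1.2 (add (!b && d)):
                    (!b && d): α-rule — add !b, d.
                    ○ open, literals {b=false, d=true, e=false}.
              branch 2.2.1.2 (add d):
                ○ open, literals {d=true, e=false}.
          branch 2.2.2 (add (e == !a)):
            (e == !a): β-rule — branch into e, !a  //  !e, !!a.
              branch 2.2.2.1 (add e, !a):
                × closes — contains both e and !e.
              branch 2.2.2.2 (add !e, !!a):
                ○ open, literals {a=true, e=false}.
2 branches closed, 9 open.
Each open branch fixes some atoms; the unmentioned ones are free. Counting distinct full assignments: branch {d=true} (a, b, c, e) contributes 16 new; branch {b=false, e=true} (a, c, d) contributes 4 new; branch {b=false, d=true, e=true} (a, c) contributes 0 new; branch {d=true, e=true} (a, b, c) contributes 0 new; branch {a=false, e=true} (b, c, d) contributes 2 new; branch {b=false, e=false} (a, c, d) contributes 4 new; branch {b=false, d=true, e=false} (a, c) contributes 0 new; branch {d=true, e=false} (a, b, c) contributes 0 new; branch {a=true, e=false} (b, c, d) contributes 2 new. Total: 28.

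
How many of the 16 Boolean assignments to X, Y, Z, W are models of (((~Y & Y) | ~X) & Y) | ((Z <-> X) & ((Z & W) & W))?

6

Initial set: {((((~Y & Y) | ~X) & Y) | ((Z <-> X) & ((Z & W) & W)))}.
((((~Y & Y) | ~X) & Y) | ((Z <-> X) & ((Z & W) & W))): β-rule — branch into (((~Y & Y) | ~X) & Y)  //  ((Z <-> X) & ((Z & W) & W)).
  branch 1 (add (((~Y & Y) | ~X) & Y)):
    (((~Y & Y) | ~X) & Y): α-rule — add ((~Y & Y) | ~X), Y.
    ((~Y & Y) | ~X): β-rule — branch into (~Y & Y)  //  ~X.
      branch 1.1 (add (~Y & Y)):
        (~Y & Y): α-rule — add ~Y, Y.
        × closes — contains both Y and ~Y.
      branch 1.2 (add ~X):
        ○ open, literals {X=0, Y=1}.
  branch 2 (add ((Z <-> X) & ((Z & W) & W))):
    ((Z <-> X) & ((Z & W) & W)): α-rule — add (Z <-> X), ((Z & W) & W).
    ((Z & W) & W): α-rule — add (Z & W), W.
    (Z & W): α-rule — add Z, W.
    (Z <-> X): β-rule — branch into Z, X  //  ~Z, ~X.
      branch 2.1 (add Z, X):
        ○ open, literals {W=1, X=1, Z=1}.
      branch 2.2 (add ~Z, ~X):
        × closes — contains both Z and ~Z.
2 branches closed, 2 open.
Each open branch fixes some atoms; the unmentioned ones are free. Counting distinct full assignments: branch {X=0, Y=1} (Z, W) contributes 4 new; branch {W=1, X=1, Z=1} (Y) contributes 2 new. Total: 6.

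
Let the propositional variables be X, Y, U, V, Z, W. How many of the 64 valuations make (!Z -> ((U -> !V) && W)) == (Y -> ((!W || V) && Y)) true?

Initial set: {((!Z -> ((U -> !V) && W)) == (Y -> ((!W || V) && Y)))}.
((!Z -> ((U -> !V) && W)) == (Y -> ((!W || V) && Y))): β-rule — branch into (!Z -> ((U -> !V) && W)), (Y -> ((!W || V) && Y))  //  !(!Z -> ((U -> !V) && W)), !(Y -> ((!W || V) && Y)).
  branch 1 (add (!Z -> ((U -> !V) && W)), (Y -> ((!W || V) && Y))):
    (!Z -> ((U -> !V) && W)): β-rule — branch into !!Z  //  ((U -> !V) && W).
      branch 1.1 (add !!Z):
        (Y -> ((!W || V) && Y)): β-rule — branch into !Y  //  ((!W || V) && Y).
          branch 1.1.1 (add !Y):
            ○ open, literals {Y=false, Z=true}.
          branch 1.1.2 (add ((!W || V) && Y)):
            ((!W || V) && Y): α-rule — add (!W || V), Y.
            (!W || V): β-rule — branch into !W  //  V.
              branch 1.1.2.1 (add !W):
                ○ open, literals {W=false, Y=true, Z=true}.
              branch 1.1.2.2 (add V):
                ○ open, literals {V=true, Y=true, Z=true}.
      branch 1.2 (add ((U -> !V) && W)):
        ((U -> !V) && W): α-rule — add (U -> !V), W.
        (Y -> ((!W || V) && Y)): β-rule — branch into !Y  //  ((!W || V) && Y).
          branch 1.2.1 (add !Y):
            (U -> !V): β-rule — branch into !U  //  !V.
              branch 1.2.1.1 (add !U):
                ○ open, literals {U=false, W=true, Y=false}.
              branch 1.2.1.2 (add !V):
                ○ open, literals {V=false, W=true, Y=false}.
          branch 1.2.2 (add ((!W || V) && Y)):
            ((!W || V) && Y): α-rule — add (!W || V), Y.
            (U -> !V): β-rule — branch into !U  //  !V.
              branch 1.2.2.1 (add !U):
                (!W || V): β-rule — branch into !W  //  V.
                  branch 1.2.2.1.1 (add !W):
                    × closes — contains both W and !W.
                  branch 1.2.2.1.2 (add V):
                    ○ open, literals {U=false, V=true, W=true, Y=true}.
              branch 1.2.2.2 (add !V):
                (!W || V): β-rule — branch into !W  //  V.
                  branch 1.2.2.2.1 (add !W):
                    × closes — contains both W and !W.
                  branch 1.2.2.2.2 (add V):
                    × closes — contains both V and !V.
  branch 2 (add !(!Z -> ((U -> !V) && W)), !(Y -> ((!W || V) && Y))):
    !(!Z -> ((U -> !V) && W)): α-rule — add !Z, !((U -> !V) && W).
    !(Y -> ((!W || V) && Y)): α-rule — add Y, !((!W || V) && Y).
    !((U -> !V) && W): β-rule — branch into !(U -> !V)  //  !W.
      branch 2.1 (add !(U -> !V)):
        !(U -> !V): α-rule — add U, !!V.
        !((!W || V) && Y): β-rule — branch into !(!W || V)  //  !Y.
          branch 2.1.1 (add !(!W || V)):
            !(!W || V): α-rule — add !!W, !V.
            × closes — contains both V and !V.
          branch 2.1.2 (add !Y):
            × closes — contains both Y and !Y.
      branch 2.2 (add !W):
        !((!W || V) && Y): β-rule — branch into !(!W || V)  //  !Y.
          branch 2.2.1 (add !(!W || V)):
            !(!W || V): α-rule — add !!W, !V.
            × closes — contains both W and !W.
          branch 2.2.2 (add !Y):
            × closes — contains both Y and !Y.
7 branches closed, 6 open.
Each open branch fixes some atoms; the unmentioned ones are free. Counting distinct full assignments: branch {Y=false, Z=true} (X, U, V, W) contributes 16 new; branch {W=false, Y=true, Z=true} (X, U, V) contributes 8 new; branch {V=true, Y=true, Z=true} (X, U, W) contributes 4 new; branch {U=false, W=true, Y=false} (X, V, Z) contributes 4 new; branch {V=false, W=true, Y=false} (X, U, Z) contributes 2 new; branch {U=false, V=true, W=true, Y=true} (X, Z) contributes 2 new. Total: 36.

36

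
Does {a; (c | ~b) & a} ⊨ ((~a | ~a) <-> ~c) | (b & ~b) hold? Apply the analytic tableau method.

No

Initial set: {a; ((c | ~b) & a); ~(((~a | ~a) <-> ~c) | (b & ~b))}.
((c | ~b) & a): α-rule — add (c | ~b), a.
~(((~a | ~a) <-> ~c) | (b & ~b)): α-rule — add ~((~a | ~a) <-> ~c), ~(b & ~b).
(c | ~b): β-rule — branch into c  //  ~b.
  branch 1 (add c):
    ~((~a | ~a) <-> ~c): β-rule — branch into (~a | ~a), ~~c  //  ~(~a | ~a), ~c.
      branch 1.1 (add (~a | ~a), ~~c):
        ~(b & ~b): β-rule — branch into ~b  //  ~~b.
          branch 1.1.1 (add ~b):
            (~a | ~a): β-rule — branch into ~a  //  ~a.
              branch 1.1.1.1 (add ~a):
                × closes — contains both a and ~a.
              branch 1.1.1.2 (add ~a):
                × closes — contains both a and ~a.
          branch 1.1.2 (add ~~b):
            (~a | ~a): β-rule — branch into ~a  //  ~a.
              branch 1.1.2.1 (add ~a):
                × closes — contains both a and ~a.
              branch 1.1.2.2 (add ~a):
                × closes — contains both a and ~a.
      branch 1.2 (add ~(~a | ~a), ~c):
        × closes — contains both c and ~c.
  branch 2 (add ~b):
    ~((~a | ~a) <-> ~c): β-rule — branch into (~a | ~a), ~~c  //  ~(~a | ~a), ~c.
      branch 2.1 (add (~a | ~a), ~~c):
        ~(b & ~b): β-rule — branch into ~b  //  ~~b.
          branch 2.1.1 (add ~b):
            (~a | ~a): β-rule — branch into ~a  //  ~a.
              branch 2.1.1.1 (add ~a):
                × closes — contains both a and ~a.
              branch 2.1.1.2 (add ~a):
                × closes — contains both a and ~a.
          branch 2.1.2 (add ~~b):
            × closes — contains both b and ~b.
      branch 2.2 (add ~(~a | ~a), ~c):
        ~(~a | ~a): α-rule — add ~~a, ~~a.
        ~(b & ~b): β-rule — branch into ~b  //  ~~b.
          branch 2.2.1 (add ~b):
            ○ open, literals {a=1, b=0, c=0}.
          branch 2.2.2 (add ~~b):
            × closes — contains both b and ~b.
9 branches closed, 1 open.
An open branch gives a countermodel: a=1, b=0, c=0 (unmentioned atoms arbitrary); the premises hold there but the conclusion fails.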